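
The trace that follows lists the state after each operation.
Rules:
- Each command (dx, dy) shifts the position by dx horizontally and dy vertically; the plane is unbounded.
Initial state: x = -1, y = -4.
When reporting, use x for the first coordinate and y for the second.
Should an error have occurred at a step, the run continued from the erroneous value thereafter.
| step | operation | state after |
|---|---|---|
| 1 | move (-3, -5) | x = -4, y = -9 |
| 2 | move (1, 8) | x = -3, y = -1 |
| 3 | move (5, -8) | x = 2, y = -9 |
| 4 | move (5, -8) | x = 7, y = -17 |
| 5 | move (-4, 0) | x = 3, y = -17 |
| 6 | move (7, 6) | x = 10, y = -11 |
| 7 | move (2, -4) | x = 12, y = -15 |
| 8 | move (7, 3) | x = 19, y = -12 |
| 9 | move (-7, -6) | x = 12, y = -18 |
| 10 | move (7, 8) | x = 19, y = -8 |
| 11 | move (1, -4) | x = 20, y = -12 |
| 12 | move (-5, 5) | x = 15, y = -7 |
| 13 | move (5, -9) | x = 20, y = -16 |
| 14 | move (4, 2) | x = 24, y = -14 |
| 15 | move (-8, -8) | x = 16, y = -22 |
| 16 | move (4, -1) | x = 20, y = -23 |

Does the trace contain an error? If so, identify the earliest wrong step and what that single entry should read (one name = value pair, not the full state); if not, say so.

Step 1: x = -1 + (-3) = -4, y = -4 + (-5) = -9 — no discrepancy.
Step 2: x = -4 + (1) = -3, y = -9 + (8) = -1 — same as recorded.
Step 3: x = -3 + (5) = 2, y = -1 + (-8) = -9 — same as recorded.
Step 4: x = 2 + (5) = 7, y = -9 + (-8) = -17 — consistent with the trace.
Step 5: x = 7 + (-4) = 3, y = -17 + (0) = -17 — no discrepancy.
Step 6: x = 3 + (7) = 10, y = -17 + (6) = -11 — confirmed correct.
Step 7: x = 10 + (2) = 12, y = -11 + (-4) = -15 — exactly as logged.
Step 8: x = 12 + (7) = 19, y = -15 + (3) = -12 — verified.
Step 9: x = 19 + (-7) = 12, y = -12 + (-6) = -18 — exactly as logged.
Step 10: x = 12 + (7) = 19, y = -18 + (8) = -10 — not what was recorded.
Conclusion: step 10 carries the first error; the entry should be y = -10.

step 10, y = -10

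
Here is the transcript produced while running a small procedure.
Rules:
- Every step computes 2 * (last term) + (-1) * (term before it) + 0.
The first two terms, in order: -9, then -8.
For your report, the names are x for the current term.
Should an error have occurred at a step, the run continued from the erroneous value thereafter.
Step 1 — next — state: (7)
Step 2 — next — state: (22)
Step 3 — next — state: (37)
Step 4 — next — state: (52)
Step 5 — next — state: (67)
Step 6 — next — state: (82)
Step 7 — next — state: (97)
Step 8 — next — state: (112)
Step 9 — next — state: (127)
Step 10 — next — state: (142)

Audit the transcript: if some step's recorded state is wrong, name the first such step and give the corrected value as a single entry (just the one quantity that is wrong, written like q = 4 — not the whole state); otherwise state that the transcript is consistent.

Step 1: x = 2*(-8) + (-1)*(-9) + (0) = -7 — the entry is off here.
Conclusion: step 1 carries the first error; the entry should be x = -7.

step 1, x = -7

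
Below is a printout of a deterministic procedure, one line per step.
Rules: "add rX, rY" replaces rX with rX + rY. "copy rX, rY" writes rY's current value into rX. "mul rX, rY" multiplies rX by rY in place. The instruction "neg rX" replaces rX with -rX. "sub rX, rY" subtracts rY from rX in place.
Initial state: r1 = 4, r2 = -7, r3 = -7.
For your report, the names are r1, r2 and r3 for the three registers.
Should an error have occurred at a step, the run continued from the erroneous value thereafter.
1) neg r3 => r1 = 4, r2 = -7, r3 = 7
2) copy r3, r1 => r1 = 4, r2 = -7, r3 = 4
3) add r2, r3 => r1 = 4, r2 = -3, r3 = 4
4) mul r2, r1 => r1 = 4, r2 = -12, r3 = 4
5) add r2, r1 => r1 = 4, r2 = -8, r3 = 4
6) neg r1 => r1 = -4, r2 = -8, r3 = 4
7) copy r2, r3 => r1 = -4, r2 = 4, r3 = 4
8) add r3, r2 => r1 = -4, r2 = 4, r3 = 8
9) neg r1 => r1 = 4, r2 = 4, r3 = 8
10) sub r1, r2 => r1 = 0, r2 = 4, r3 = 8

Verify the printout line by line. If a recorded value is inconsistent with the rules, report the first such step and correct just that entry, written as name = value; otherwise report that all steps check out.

no error

Recomputing the run from the initial state:
step 1: r1 = 4, r2 = -7, r3 = 7
step 2: r1 = 4, r2 = -7, r3 = 4
step 3: r1 = 4, r2 = -3, r3 = 4
step 4: r1 = 4, r2 = -12, r3 = 4
step 5: r1 = 4, r2 = -8, r3 = 4
step 6: r1 = -4, r2 = -8, r3 = 4
step 7: r1 = -4, r2 = 4, r3 = 4
step 8: r1 = -4, r2 = 4, r3 = 8
step 9: r1 = 4, r2 = 4, r3 = 8
step 10: r1 = 0, r2 = 4, r3 = 8
This matches the printout at every step.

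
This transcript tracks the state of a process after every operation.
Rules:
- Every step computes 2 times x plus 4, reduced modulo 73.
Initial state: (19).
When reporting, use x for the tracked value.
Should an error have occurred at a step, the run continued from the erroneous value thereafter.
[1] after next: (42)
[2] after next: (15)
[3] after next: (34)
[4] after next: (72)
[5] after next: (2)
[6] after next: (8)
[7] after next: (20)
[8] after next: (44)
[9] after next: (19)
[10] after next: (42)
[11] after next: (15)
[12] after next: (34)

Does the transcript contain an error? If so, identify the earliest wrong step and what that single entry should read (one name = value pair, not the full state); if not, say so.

Recomputing the run from the initial state:
step 1: x = 42
step 2: x = 15
step 3: x = 34
step 4: x = 72
step 5: x = 2
step 6: x = 8
step 7: x = 20
step 8: x = 44
step 9: x = 19
step 10: x = 42
step 11: x = 15
step 12: x = 34
This matches the transcript at every step.

no error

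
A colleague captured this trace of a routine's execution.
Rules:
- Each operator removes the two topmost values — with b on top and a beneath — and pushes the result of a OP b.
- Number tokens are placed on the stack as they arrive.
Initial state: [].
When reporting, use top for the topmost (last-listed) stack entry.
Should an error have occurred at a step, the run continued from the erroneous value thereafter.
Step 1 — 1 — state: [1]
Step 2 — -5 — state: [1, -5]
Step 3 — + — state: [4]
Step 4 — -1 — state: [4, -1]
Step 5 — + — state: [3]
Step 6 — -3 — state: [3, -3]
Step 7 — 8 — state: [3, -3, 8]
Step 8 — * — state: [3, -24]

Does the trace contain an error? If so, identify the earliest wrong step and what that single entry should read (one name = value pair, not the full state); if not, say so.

step 3, top = -4

1. push 1: top = 1 (confirmed correct)
2. push -5: top = -5 (in agreement)
3. 1 + -5 = -4 (first mismatch against the trace)
First deviation found at step 3; the corrected entry is top = -4.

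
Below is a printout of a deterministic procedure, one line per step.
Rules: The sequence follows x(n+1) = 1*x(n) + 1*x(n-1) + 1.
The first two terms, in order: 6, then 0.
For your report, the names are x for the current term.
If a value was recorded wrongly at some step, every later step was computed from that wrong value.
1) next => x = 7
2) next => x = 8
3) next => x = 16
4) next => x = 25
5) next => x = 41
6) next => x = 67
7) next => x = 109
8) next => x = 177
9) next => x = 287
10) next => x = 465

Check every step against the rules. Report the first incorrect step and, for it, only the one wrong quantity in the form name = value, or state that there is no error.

step 5, x = 42

1. x = 1*(0) + (1)*(6) + (1) = 7 (in agreement)
2. x = 1*(7) + (1)*(0) + (1) = 8 (exactly as logged)
3. x = 1*(8) + (1)*(7) + (1) = 16 (checks out)
4. x = 1*(16) + (1)*(8) + (1) = 25 (agrees with the printout)
5. x = 1*(25) + (1)*(16) + (1) = 42 (a discrepancy with the printout)
The earliest wrong entry is at step 5: it should read x = 42.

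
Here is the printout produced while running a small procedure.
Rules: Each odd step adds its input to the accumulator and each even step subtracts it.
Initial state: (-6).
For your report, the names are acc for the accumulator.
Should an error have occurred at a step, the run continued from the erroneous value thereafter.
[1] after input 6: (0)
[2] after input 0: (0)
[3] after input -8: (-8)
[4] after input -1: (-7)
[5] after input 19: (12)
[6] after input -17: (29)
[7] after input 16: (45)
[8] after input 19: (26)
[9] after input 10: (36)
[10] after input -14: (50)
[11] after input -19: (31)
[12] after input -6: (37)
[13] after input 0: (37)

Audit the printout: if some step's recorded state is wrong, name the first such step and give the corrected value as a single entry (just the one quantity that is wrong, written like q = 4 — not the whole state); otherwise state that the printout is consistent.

no error

1. acc = -6 + 6 = 0 (verified)
2. acc = 0 - 0 = 0 (in agreement)
3. acc = 0 + -8 = -8 (confirmed correct)
4. acc = -8 - -1 = -7 (exactly as logged)
5. acc = -7 + 19 = 12 (confirmed correct)
6. acc = 12 - -17 = 29 (matches)
7. acc = 29 + 16 = 45 (confirmed correct)
8. acc = 45 - 19 = 26 (in agreement)
9. acc = 26 + 10 = 36 (exactly as logged)
10. acc = 36 - -14 = 50 (exactly as logged)
11. acc = 50 + -19 = 31 (exactly as logged)
12. acc = 31 - -6 = 37 (agrees with the printout)
13. acc = 37 + 0 = 37 (agrees with the printout)
Each recorded entry agrees with the recomputation.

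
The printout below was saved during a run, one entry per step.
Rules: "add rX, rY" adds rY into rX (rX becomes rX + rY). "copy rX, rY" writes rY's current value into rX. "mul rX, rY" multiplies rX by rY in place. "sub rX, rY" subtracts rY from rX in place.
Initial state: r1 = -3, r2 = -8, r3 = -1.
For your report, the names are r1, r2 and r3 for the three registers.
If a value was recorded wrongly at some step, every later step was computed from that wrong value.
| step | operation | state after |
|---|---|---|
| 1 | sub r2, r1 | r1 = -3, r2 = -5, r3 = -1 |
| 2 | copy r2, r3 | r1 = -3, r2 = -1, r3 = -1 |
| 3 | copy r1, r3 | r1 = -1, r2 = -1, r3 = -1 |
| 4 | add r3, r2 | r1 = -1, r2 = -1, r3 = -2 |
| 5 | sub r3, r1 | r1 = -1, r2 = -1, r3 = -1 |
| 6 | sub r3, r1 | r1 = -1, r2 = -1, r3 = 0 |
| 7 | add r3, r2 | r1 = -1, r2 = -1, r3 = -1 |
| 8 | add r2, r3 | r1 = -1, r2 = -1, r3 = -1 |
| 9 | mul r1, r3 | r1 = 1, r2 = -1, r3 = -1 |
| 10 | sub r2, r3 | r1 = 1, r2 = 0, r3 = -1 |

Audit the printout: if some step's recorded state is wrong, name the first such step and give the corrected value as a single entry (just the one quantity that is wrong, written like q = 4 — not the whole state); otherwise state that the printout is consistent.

step 8, r2 = -2

step 1: r2 = -8 - -3 = -5 -> same as recorded
step 2: r2 = -1 -> confirmed correct
step 3: r1 = -1 -> in agreement
step 4: r3 = -1 + -1 = -2 -> same as recorded
step 5: r3 = -2 - -1 = -1 -> in agreement
step 6: r3 = -1 - -1 = 0 -> verified
step 7: r3 = 0 + -1 = -1 -> same as recorded
step 8: r2 = -1 + -1 = -2 -> the printout has a different value
The earliest wrong entry is at step 8: it should read r2 = -2.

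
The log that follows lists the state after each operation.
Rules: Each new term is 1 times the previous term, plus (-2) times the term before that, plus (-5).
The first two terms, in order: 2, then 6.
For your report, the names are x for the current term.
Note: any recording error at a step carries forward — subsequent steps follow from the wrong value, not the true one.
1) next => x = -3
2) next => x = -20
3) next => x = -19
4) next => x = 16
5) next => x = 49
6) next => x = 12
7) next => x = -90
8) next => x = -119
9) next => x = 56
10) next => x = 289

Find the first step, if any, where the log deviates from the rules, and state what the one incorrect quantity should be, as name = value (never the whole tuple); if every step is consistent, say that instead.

step 7, x = -91

step 1: x = 1*(6) + (-2)*(2) + (-5) = -3 -> consistent with the log
step 2: x = 1*(-3) + (-2)*(6) + (-5) = -20 -> no discrepancy
step 3: x = 1*(-20) + (-2)*(-3) + (-5) = -19 -> agrees with the log
step 4: x = 1*(-19) + (-2)*(-20) + (-5) = 16 -> exactly as logged
step 5: x = 1*(16) + (-2)*(-19) + (-5) = 49 -> verified
step 6: x = 1*(49) + (-2)*(16) + (-5) = 12 -> agrees with the log
step 7: x = 1*(12) + (-2)*(49) + (-5) = -91 -> the log has a different value
The earliest wrong entry is at step 7: it should read x = -91.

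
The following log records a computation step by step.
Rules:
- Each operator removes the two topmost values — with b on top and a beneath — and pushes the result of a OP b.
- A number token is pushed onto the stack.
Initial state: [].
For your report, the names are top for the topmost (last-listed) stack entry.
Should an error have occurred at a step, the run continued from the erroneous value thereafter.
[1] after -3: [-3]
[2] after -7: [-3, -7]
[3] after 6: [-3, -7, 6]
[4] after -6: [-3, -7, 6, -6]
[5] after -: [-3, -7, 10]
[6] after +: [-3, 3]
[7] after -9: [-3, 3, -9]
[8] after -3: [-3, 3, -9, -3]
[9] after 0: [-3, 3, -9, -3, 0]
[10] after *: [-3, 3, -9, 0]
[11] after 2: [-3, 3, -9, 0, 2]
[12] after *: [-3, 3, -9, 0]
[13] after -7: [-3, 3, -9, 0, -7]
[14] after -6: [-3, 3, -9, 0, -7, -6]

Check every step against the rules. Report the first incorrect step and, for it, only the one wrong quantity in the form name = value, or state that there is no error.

step 5, top = 12

Recomputing the run from the initial state:
step 1: [-3]
step 2: [-3, -7]
step 3: [-3, -7, 6]
step 4: [-3, -7, 6, -6]
step 5: [-3, -7, 12]
step 6: [-3, 5]
step 7: [-3, 5, -9]
step 8: [-3, 5, -9, -3]
step 9: [-3, 5, -9, -3, 0]
step 10: [-3, 5, -9, 0]
step 11: [-3, 5, -9, 0, 2]
step 12: [-3, 5, -9, 0]
step 13: [-3, 5, -9, 0, -7]
step 14: [-3, 5, -9, 0, -7, -6]
The first disagreement with the log is at step 5, where the value should be top = 12.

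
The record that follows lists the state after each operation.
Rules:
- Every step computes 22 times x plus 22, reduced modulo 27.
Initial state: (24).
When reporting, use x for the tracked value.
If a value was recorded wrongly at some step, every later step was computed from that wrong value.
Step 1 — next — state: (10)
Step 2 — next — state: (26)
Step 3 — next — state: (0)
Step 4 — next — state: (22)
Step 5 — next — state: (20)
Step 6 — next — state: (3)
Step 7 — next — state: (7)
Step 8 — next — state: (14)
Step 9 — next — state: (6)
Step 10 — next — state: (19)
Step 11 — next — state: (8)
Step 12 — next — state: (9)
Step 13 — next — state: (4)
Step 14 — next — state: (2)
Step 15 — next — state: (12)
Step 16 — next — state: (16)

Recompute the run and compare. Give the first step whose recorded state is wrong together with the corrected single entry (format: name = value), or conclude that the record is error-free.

1. x = (22*24 + 22) mod 27 = 10 (consistent with the record)
2. x = (22*10 + 22) mod 27 = 26 (checks out)
3. x = (22*26 + 22) mod 27 = 0 (confirmed correct)
4. x = (22*0 + 22) mod 27 = 22 (exactly as logged)
5. x = (22*22 + 22) mod 27 = 20 (exactly as logged)
6. x = (22*20 + 22) mod 27 = 3 (matches)
7. x = (22*3 + 22) mod 27 = 7 (agrees with the record)
8. x = (22*7 + 22) mod 27 = 14 (in agreement)
9. x = (22*14 + 22) mod 27 = 6 (verified)
10. x = (22*6 + 22) mod 27 = 19 (no discrepancy)
11. x = (22*19 + 22) mod 27 = 8 (no discrepancy)
12. x = (22*8 + 22) mod 27 = 9 (consistent with the record)
13. x = (22*9 + 22) mod 27 = 4 (checks out)
14. x = (22*4 + 22) mod 27 = 2 (consistent with the record)
15. x = (22*2 + 22) mod 27 = 12 (no discrepancy)
16. x = (22*12 + 22) mod 27 = 16 (agrees with the record)
All steps check out; nothing to correct.

no error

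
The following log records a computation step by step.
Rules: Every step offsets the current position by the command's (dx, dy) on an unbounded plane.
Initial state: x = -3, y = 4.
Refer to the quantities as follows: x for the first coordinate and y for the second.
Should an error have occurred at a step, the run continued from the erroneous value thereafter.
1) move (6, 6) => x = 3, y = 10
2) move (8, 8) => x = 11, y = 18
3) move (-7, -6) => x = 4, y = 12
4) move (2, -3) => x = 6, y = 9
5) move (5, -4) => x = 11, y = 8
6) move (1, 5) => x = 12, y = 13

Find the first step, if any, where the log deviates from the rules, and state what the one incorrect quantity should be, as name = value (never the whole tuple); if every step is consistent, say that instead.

step 5, y = 5

step 1: x = -3 + (6) = 3, y = 4 + (6) = 10 -> consistent with the log
step 2: x = 3 + (8) = 11, y = 10 + (8) = 18 -> matches
step 3: x = 11 + (-7) = 4, y = 18 + (-6) = 12 -> matches
step 4: x = 4 + (2) = 6, y = 12 + (-3) = 9 -> no discrepancy
step 5: x = 6 + (5) = 11, y = 9 + (-4) = 5 -> the log disagrees here
Step 5 is the first one off; corrected, y = 5.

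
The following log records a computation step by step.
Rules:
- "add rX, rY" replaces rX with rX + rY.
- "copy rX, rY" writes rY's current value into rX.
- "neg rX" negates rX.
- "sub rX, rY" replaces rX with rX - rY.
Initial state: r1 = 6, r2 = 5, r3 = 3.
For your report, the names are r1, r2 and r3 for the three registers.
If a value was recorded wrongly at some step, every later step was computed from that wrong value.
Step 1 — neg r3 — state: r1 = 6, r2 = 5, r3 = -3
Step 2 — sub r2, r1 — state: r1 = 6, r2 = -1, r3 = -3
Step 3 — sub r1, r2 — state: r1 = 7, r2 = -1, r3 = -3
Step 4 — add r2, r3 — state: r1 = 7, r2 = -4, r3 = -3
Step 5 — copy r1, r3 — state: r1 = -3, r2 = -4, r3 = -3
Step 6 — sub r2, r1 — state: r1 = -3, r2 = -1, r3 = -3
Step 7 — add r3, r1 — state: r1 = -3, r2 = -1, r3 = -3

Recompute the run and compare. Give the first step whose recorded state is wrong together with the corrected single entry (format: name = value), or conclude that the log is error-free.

step 7, r3 = -6

Recomputing the run from the initial state:
step 1: r1 = 6, r2 = 5, r3 = -3
step 2: r1 = 6, r2 = -1, r3 = -3
step 3: r1 = 7, r2 = -1, r3 = -3
step 4: r1 = 7, r2 = -4, r3 = -3
step 5: r1 = -3, r2 = -4, r3 = -3
step 6: r1 = -3, r2 = -1, r3 = -3
step 7: r1 = -3, r2 = -1, r3 = -6
The first disagreement with the log is at step 7, where the value should be r3 = -6.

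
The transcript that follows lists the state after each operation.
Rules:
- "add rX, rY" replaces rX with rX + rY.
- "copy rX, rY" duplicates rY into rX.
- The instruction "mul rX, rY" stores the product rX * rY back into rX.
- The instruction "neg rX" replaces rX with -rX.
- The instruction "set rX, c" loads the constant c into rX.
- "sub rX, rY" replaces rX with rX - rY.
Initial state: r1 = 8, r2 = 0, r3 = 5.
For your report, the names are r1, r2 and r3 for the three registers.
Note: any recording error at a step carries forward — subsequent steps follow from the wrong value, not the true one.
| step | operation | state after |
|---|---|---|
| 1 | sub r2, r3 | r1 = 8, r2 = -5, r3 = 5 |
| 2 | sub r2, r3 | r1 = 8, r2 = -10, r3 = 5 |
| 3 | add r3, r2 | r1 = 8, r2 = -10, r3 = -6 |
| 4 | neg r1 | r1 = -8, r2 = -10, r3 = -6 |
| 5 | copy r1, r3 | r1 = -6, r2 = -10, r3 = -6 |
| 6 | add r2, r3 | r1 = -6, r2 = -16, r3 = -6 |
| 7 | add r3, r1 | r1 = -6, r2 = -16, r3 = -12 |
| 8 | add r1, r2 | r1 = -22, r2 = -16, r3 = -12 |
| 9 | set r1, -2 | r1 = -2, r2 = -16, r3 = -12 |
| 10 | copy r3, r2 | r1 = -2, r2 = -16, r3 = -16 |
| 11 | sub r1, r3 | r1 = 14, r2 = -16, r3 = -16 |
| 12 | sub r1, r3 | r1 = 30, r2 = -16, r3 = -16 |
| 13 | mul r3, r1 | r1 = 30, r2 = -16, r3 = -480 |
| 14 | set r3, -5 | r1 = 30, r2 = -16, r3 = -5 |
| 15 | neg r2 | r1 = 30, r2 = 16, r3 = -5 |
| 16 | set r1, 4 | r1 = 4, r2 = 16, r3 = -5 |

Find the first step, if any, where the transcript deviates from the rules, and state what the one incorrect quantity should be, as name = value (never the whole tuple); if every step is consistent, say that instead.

step 3, r3 = -5

step 1: r2 = 0 - 5 = -5 -> no discrepancy
step 2: r2 = -5 - 5 = -10 -> agrees with the transcript
step 3: r3 = 5 + -10 = -5 -> first mismatch against the transcript
Step 3 is the first one off; corrected, r3 = -5.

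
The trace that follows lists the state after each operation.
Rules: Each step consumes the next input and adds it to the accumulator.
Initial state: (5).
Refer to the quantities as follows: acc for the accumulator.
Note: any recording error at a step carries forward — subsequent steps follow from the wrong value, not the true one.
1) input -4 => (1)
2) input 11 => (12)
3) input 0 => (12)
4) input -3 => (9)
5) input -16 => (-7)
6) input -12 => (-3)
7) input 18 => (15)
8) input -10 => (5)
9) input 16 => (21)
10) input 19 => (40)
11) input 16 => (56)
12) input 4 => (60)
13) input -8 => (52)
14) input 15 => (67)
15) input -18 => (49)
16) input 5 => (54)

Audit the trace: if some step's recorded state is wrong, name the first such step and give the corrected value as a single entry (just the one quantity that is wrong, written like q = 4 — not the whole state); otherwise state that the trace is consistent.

step 6, acc = -19

step 1: acc = 5 + -4 = 1 -> agrees with the trace
step 2: acc = 1 + 11 = 12 -> same as recorded
step 3: acc = 12 + 0 = 12 -> exactly as logged
step 4: acc = 12 + -3 = 9 -> consistent with the trace
step 5: acc = 9 + -16 = -7 -> in agreement
step 6: acc = -7 + -12 = -19 -> the entry is off here
First deviation found at step 6; the corrected entry is acc = -19.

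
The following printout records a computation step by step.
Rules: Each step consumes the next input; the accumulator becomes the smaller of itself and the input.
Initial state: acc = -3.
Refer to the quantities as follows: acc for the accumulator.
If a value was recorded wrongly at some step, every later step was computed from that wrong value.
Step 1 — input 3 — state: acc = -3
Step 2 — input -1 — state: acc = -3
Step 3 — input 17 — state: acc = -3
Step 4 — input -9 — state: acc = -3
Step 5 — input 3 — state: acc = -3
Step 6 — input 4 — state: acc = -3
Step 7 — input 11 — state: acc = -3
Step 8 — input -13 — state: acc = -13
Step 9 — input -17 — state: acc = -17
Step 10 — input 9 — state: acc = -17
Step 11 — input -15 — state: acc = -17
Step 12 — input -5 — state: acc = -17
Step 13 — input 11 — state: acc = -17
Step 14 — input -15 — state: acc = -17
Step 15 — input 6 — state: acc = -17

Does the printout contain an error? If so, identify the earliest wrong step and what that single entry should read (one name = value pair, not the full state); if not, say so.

step 1: acc = min(-3, 3) = -3 -> confirmed correct
step 2: acc = min(-3, -1) = -3 -> confirmed correct
step 3: acc = min(-3, 17) = -3 -> consistent with the printout
step 4: acc = min(-3, -9) = -9 -> the printout disagrees here
So the first discrepancy is step 4, where the right value is acc = -9.

step 4, acc = -9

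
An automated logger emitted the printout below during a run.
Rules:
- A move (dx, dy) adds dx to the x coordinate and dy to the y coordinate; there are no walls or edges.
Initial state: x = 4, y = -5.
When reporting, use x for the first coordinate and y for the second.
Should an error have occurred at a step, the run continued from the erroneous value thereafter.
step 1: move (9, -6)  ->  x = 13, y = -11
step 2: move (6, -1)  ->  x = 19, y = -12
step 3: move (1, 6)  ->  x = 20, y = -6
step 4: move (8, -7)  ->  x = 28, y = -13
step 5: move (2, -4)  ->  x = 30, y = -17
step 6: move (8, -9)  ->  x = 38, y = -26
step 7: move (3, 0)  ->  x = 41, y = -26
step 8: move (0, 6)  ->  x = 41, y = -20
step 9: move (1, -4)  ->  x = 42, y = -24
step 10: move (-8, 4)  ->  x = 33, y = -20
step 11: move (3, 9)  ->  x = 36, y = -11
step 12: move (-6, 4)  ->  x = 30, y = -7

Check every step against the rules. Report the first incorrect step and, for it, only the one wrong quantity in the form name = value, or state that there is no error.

step 10, x = 34

Step 1: x = 4 + (9) = 13, y = -5 + (-6) = -11 — checks out.
Step 2: x = 13 + (6) = 19, y = -11 + (-1) = -12 — checks out.
Step 3: x = 19 + (1) = 20, y = -12 + (6) = -6 — checks out.
Step 4: x = 20 + (8) = 28, y = -6 + (-7) = -13 — same as recorded.
Step 5: x = 28 + (2) = 30, y = -13 + (-4) = -17 — no discrepancy.
Step 6: x = 30 + (8) = 38, y = -17 + (-9) = -26 — verified.
Step 7: x = 38 + (3) = 41, y = -26 + (0) = -26 — in agreement.
Step 8: x = 41 + (0) = 41, y = -26 + (6) = -20 — exactly as logged.
Step 9: x = 41 + (1) = 42, y = -20 + (-4) = -24 — matches.
Step 10: x = 42 + (-8) = 34, y = -24 + (4) = -20 — not what was recorded.
So the first discrepancy is step 10, where the right value is x = 34.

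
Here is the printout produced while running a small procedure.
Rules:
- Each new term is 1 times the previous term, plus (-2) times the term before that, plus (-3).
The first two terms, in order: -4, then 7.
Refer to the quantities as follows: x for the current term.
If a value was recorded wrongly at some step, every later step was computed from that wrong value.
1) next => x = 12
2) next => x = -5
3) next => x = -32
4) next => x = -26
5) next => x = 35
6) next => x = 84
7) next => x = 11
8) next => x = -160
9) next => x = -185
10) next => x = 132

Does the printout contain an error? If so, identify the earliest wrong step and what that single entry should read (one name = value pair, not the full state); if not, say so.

step 4, x = -25

1. x = 1*(7) + (-2)*(-4) + (-3) = 12 (no discrepancy)
2. x = 1*(12) + (-2)*(7) + (-3) = -5 (in agreement)
3. x = 1*(-5) + (-2)*(12) + (-3) = -32 (agrees with the printout)
4. x = 1*(-32) + (-2)*(-5) + (-3) = -25 (the recorded entry deviates here)
That makes step 4 the first incorrect line — x = -25 is what it should show.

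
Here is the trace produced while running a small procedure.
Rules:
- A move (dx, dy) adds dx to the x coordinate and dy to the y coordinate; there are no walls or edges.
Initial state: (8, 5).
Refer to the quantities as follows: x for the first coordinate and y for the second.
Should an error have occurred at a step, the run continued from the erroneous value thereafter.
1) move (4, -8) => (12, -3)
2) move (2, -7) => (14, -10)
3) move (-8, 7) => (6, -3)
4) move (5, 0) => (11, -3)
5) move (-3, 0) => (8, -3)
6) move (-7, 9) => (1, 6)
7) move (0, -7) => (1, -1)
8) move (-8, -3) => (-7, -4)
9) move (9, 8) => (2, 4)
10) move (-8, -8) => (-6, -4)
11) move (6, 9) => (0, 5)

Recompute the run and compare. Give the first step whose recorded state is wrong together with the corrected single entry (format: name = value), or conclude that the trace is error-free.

no error

Step 1: x = 8 + (4) = 12, y = 5 + (-8) = -3 — in agreement.
Step 2: x = 12 + (2) = 14, y = -3 + (-7) = -10 — in agreement.
Step 3: x = 14 + (-8) = 6, y = -10 + (7) = -3 — no discrepancy.
Step 4: x = 6 + (5) = 11, y = -3 + (0) = -3 — no discrepancy.
Step 5: x = 11 + (-3) = 8, y = -3 + (0) = -3 — checks out.
Step 6: x = 8 + (-7) = 1, y = -3 + (9) = 6 — verified.
Step 7: x = 1 + (0) = 1, y = 6 + (-7) = -1 — confirmed correct.
Step 8: x = 1 + (-8) = -7, y = -1 + (-3) = -4 — matches.
Step 9: x = -7 + (9) = 2, y = -4 + (8) = 4 — exactly as logged.
Step 10: x = 2 + (-8) = -6, y = 4 + (-8) = -4 — exactly as logged.
Step 11: x = -6 + (6) = 0, y = -4 + (9) = 5 — in agreement.
The recomputation confirms every line.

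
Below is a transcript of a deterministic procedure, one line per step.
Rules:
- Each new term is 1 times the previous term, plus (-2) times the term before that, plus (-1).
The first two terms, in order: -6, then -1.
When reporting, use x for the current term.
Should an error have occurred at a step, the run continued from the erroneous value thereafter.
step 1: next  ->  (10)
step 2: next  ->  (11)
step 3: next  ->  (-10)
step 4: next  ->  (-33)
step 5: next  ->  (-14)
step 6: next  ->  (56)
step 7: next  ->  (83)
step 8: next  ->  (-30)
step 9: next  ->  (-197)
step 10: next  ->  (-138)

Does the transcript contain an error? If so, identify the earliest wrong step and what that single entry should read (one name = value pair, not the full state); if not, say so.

Recomputing the run from the initial state:
step 1: x = 10
step 2: x = 11
step 3: x = -10
step 4: x = -33
step 5: x = -14
step 6: x = 51
step 7: x = 78
step 8: x = -25
step 9: x = -182
step 10: x = -133
The first disagreement with the transcript is at step 6, where the value should be x = 51.

step 6, x = 51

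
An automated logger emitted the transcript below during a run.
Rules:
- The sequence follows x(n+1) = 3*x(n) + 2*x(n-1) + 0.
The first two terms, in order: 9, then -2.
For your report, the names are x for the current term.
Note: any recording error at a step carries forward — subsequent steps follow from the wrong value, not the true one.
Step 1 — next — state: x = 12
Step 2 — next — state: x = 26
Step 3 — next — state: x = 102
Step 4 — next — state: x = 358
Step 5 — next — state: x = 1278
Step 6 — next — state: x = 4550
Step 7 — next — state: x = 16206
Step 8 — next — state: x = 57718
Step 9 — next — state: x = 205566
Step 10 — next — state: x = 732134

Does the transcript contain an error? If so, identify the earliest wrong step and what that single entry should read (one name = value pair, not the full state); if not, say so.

Recomputing the run from the initial state:
step 1: x = 12
step 2: x = 32
step 3: x = 120
step 4: x = 424
step 5: x = 1512
step 6: x = 5384
step 7: x = 19176
step 8: x = 68296
step 9: x = 243240
step 10: x = 866312
The first disagreement with the transcript is at step 2, where the value should be x = 32.

step 2, x = 32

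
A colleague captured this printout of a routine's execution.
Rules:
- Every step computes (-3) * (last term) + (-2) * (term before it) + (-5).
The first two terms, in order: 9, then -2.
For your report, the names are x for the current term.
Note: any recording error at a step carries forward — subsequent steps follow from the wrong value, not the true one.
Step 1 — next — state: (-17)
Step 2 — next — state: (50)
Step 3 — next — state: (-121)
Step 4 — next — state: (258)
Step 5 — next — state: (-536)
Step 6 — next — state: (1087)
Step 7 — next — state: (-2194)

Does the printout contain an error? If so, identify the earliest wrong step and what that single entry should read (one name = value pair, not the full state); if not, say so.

step 5, x = -537

Recomputing the run from the initial state:
step 1: x = -17
step 2: x = 50
step 3: x = -121
step 4: x = 258
step 5: x = -537
step 6: x = 1090
step 7: x = -2201
The first disagreement with the printout is at step 5, where the value should be x = -537.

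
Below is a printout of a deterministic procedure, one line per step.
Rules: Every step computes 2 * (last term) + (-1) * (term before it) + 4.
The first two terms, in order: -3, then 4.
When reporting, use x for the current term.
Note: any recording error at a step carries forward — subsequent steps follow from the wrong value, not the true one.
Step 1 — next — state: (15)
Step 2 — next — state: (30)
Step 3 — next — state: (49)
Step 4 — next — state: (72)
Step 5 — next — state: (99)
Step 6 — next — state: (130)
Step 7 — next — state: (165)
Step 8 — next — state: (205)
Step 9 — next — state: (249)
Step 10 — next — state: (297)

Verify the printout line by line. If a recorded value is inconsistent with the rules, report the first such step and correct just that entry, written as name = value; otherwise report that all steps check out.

Step 1: x = 2*(4) + (-1)*(-3) + (4) = 15 — no discrepancy.
Step 2: x = 2*(15) + (-1)*(4) + (4) = 30 — agrees with the printout.
Step 3: x = 2*(30) + (-1)*(15) + (4) = 49 — checks out.
Step 4: x = 2*(49) + (-1)*(30) + (4) = 72 — agrees with the printout.
Step 5: x = 2*(72) + (-1)*(49) + (4) = 99 — consistent with the printout.
Step 6: x = 2*(99) + (-1)*(72) + (4) = 130 — consistent with the printout.
Step 7: x = 2*(130) + (-1)*(99) + (4) = 165 — consistent with the printout.
Step 8: x = 2*(165) + (-1)*(130) + (4) = 204 — the recorded entry deviates here.
So the first discrepancy is step 8, where the right value is x = 204.

step 8, x = 204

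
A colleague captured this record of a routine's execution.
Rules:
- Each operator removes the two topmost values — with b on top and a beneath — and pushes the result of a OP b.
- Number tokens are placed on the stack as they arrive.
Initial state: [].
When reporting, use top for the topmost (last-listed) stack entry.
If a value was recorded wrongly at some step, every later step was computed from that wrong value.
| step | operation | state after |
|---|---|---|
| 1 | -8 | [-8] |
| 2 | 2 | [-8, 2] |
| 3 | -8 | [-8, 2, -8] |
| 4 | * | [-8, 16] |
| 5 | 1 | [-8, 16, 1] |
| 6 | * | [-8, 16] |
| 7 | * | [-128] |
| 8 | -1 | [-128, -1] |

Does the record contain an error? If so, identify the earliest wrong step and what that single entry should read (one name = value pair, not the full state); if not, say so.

Step 1: push -8: top = -8 — exactly as logged.
Step 2: push 2: top = 2 — agrees with the record.
Step 3: push -8: top = -8 — no discrepancy.
Step 4: 2 * -8 = -16 — the recorded entry deviates here.
So the first discrepancy is step 4, where the right value is top = -16.

step 4, top = -16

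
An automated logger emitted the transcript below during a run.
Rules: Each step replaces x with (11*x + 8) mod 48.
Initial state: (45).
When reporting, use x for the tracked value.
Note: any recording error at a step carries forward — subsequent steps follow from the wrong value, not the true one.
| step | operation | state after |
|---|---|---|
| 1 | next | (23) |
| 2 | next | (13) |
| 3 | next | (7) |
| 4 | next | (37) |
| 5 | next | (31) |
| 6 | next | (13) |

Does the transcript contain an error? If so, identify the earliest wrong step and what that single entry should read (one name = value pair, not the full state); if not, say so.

1. x = (11*45 + 8) mod 48 = 23 (verified)
2. x = (11*23 + 8) mod 48 = 21 (this is not what the transcript shows)
First incorrect step: 2; the correct value is x = 21.

step 2, x = 21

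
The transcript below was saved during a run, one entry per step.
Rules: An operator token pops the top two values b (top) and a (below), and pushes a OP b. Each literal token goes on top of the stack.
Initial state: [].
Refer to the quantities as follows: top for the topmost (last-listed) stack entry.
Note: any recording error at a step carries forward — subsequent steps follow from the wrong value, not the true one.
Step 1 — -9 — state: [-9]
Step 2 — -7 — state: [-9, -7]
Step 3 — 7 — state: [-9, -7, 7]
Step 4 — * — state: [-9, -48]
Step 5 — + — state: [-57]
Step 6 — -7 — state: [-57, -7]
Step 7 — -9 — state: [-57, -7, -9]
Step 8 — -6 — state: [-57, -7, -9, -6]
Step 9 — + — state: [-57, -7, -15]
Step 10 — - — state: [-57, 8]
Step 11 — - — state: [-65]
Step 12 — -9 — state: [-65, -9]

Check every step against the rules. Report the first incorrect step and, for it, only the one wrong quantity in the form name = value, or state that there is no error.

step 4, top = -49

1. push -9: top = -9 (confirmed correct)
2. push -7: top = -7 (same as recorded)
3. push 7: top = 7 (checks out)
4. -7 * 7 = -49 (the transcript has a different value)
The earliest wrong entry is at step 4: it should read top = -49.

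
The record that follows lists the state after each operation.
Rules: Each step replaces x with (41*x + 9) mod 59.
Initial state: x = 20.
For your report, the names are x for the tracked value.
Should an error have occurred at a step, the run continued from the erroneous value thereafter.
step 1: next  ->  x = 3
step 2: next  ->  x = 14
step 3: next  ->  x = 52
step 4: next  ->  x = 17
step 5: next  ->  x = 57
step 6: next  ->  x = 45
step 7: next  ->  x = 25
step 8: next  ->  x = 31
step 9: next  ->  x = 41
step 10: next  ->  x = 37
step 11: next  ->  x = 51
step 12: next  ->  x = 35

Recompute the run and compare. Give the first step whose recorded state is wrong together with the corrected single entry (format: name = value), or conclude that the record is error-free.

Recomputing the run from the initial state:
step 1: x = 3
step 2: x = 14
step 3: x = 52
step 4: x = 17
step 5: x = 57
step 6: x = 45
step 7: x = 25
step 8: x = 31
step 9: x = 41
step 10: x = 38
step 11: x = 33
step 12: x = 5
The first disagreement with the record is at step 10, where the value should be x = 38.

step 10, x = 38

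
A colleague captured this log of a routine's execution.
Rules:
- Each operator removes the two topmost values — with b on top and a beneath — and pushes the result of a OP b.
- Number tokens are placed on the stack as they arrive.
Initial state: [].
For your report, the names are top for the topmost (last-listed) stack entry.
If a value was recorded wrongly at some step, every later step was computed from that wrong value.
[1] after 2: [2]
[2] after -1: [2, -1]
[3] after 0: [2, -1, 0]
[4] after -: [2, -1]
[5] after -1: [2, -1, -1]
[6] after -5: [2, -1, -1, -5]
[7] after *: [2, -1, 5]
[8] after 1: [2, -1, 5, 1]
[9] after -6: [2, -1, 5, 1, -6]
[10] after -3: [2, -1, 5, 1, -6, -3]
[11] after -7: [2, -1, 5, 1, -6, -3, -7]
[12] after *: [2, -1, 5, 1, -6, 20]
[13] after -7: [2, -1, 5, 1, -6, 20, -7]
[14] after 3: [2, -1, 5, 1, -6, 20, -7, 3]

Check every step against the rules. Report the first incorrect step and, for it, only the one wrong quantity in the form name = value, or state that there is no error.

step 12, top = 21

step 1: push 2: top = 2 -> in agreement
step 2: push -1: top = -1 -> checks out
step 3: push 0: top = 0 -> no discrepancy
step 4: -1 - 0 = -1 -> no discrepancy
step 5: push -1: top = -1 -> exactly as logged
step 6: push -5: top = -5 -> no discrepancy
step 7: -1 * -5 = 5 -> agrees with the log
step 8: push 1: top = 1 -> same as recorded
step 9: push -6: top = -6 -> no discrepancy
step 10: push -3: top = -3 -> matches
step 11: push -7: top = -7 -> confirmed correct
step 12: -3 * -7 = 21 -> the recorded entry deviates here
First incorrect step: 12; the correct value is top = 21.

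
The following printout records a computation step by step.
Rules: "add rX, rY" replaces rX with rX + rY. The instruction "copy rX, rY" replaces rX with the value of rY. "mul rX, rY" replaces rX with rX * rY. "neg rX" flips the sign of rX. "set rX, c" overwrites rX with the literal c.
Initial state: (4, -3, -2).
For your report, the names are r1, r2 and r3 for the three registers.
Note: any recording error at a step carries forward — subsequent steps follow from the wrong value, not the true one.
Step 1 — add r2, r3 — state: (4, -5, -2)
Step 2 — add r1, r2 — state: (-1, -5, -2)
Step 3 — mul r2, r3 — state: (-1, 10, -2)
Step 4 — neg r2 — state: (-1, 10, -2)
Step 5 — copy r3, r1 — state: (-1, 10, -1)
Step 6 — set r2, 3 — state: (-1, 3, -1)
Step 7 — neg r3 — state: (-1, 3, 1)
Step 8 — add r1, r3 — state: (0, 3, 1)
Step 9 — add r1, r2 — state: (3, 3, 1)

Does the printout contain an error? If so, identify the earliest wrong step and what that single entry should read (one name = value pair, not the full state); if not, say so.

step 4, r2 = -10

Step 1: r2 = -3 + -2 = -5 — matches.
Step 2: r1 = 4 + -5 = -1 — agrees with the printout.
Step 3: r2 = -5 * -2 = 10 — exactly as logged.
Step 4: r2 = -(10) = -10 — the printout disagrees here.
The audit stops at step 4: the recorded entry is wrong and should be r2 = -10.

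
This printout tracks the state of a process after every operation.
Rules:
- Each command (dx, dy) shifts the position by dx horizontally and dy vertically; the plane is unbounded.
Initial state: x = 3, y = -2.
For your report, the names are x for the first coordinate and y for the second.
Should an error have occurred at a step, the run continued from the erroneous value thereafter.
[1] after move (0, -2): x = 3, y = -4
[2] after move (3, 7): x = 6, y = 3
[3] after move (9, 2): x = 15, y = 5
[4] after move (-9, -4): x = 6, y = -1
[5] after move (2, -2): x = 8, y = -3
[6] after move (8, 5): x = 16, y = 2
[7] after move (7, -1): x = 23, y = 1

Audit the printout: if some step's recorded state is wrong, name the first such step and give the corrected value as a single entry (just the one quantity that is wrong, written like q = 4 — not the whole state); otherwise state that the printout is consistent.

step 4, y = 1

1. x = 3 + (0) = 3, y = -2 + (-2) = -4 (no discrepancy)
2. x = 3 + (3) = 6, y = -4 + (7) = 3 (consistent with the printout)
3. x = 6 + (9) = 15, y = 3 + (2) = 5 (confirmed correct)
4. x = 15 + (-9) = 6, y = 5 + (-4) = 1 (first mismatch against the printout)
The audit stops at step 4: the recorded entry is wrong and should be y = 1.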